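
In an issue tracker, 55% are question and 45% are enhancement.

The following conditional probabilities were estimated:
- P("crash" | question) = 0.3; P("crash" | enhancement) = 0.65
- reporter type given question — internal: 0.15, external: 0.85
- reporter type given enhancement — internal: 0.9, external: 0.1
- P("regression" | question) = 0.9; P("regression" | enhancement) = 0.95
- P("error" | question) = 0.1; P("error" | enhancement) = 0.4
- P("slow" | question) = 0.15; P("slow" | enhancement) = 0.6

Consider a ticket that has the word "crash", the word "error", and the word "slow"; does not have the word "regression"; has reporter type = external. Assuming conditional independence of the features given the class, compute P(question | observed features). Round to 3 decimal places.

0.375

question: 0.55 × 0.3 × 0.85 × (1−0.9) × 0.1 × 0.15 = 0.000210375
enhancement: 0.45 × 0.65 × 0.1 × (1−0.95) × 0.4 × 0.6 = 0.000351
P(question | x) = 0.000210375 / 0.000561375 ≈ 0.375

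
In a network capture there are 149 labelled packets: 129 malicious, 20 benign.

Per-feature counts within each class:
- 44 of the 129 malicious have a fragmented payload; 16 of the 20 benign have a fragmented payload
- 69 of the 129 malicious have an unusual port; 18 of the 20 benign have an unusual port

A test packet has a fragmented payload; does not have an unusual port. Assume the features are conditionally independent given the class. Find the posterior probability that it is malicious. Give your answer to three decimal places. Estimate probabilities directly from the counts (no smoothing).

0.927

malicious: (129/149) × (44/129) × (60/129) ≈ 0.13735
benign: (20/149) × (16/20) × (2/20) ≈ 0.0107383
P(malicious | x) = 0.13735 / 0.1480883 ≈ 0.927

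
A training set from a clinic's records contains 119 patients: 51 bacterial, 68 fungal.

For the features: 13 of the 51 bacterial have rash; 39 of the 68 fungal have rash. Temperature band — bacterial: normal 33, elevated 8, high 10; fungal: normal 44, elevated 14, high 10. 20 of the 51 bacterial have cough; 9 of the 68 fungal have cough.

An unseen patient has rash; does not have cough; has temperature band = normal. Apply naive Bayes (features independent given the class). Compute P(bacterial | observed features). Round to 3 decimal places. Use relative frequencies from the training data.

0.189

bacterial: (51/119) × (13/51) × (33/51) × (31/51) ≈ 0.0429667
fungal: (68/119) × (39/68) × (44/68) × (59/68) ≈ 0.183994
P(bacterial | x) = 0.0429667 / 0.2269607 ≈ 0.189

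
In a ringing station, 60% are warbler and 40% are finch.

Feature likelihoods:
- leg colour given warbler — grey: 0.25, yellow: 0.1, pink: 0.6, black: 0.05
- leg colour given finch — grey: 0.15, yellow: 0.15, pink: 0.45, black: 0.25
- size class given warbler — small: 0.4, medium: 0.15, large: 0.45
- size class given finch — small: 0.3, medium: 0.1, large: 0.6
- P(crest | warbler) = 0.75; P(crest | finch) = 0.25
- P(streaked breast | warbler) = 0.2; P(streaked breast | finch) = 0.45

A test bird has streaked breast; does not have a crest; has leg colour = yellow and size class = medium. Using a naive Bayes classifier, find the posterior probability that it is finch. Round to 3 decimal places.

warbler: 0.6 × 0.1 × 0.15 × (1−0.75) × 0.2 = 0.00045
finch: 0.4 × 0.15 × 0.1 × (1−0.25) × 0.45 = 0.002025
P(finch | x) = 0.002025 / 0.002475 ≈ 0.818

0.818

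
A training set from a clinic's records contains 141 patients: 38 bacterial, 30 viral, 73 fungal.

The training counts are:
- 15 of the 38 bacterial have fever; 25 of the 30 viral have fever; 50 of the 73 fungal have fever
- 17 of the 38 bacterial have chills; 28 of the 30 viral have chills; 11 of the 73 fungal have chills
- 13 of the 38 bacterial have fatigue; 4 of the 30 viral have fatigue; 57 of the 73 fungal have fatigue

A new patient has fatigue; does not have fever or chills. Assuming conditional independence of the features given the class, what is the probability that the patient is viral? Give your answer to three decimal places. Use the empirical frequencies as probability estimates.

0.002

bacterial: (38/141) × (23/38) × (21/38) × (13/38) ≈ 0.0308393
viral: (30/141) × (5/30) × (2/30) × (4/30) ≈ 0.000315209
fungal: (73/141) × (23/73) × (62/73) × (57/73) ≈ 0.108176
P(viral | x) = 0.000315209 / 0.139330509 ≈ 0.002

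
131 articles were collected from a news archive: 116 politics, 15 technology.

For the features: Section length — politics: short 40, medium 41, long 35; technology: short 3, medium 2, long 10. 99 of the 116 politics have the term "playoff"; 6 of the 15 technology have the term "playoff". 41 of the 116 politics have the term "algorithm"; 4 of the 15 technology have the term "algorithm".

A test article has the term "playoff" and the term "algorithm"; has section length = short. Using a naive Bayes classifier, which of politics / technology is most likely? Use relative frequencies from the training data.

politics: (116/131) × (40/116) × (99/116) × (41/116) ≈ 0.0921068
technology: (15/131) × (3/15) × (6/15) × (4/15) ≈ 0.00244275
Highest score → politics.

politics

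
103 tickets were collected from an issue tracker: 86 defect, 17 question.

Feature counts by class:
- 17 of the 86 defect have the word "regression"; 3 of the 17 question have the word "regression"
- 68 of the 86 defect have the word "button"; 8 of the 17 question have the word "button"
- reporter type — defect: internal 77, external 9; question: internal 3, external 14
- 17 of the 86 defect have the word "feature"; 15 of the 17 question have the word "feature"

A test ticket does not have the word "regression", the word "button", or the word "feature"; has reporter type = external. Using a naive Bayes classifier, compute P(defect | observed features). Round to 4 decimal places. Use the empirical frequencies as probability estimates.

defect: (86/103) × (69/86) × (18/86) × (9/86) × (69/86) ≈ 0.0117728
question: (17/103) × (14/17) × (9/17) × (14/17) × (2/17) ≈ 0.00697179
P(defect | x) = 0.0117728 / 0.01874459 ≈ 0.6281

0.6281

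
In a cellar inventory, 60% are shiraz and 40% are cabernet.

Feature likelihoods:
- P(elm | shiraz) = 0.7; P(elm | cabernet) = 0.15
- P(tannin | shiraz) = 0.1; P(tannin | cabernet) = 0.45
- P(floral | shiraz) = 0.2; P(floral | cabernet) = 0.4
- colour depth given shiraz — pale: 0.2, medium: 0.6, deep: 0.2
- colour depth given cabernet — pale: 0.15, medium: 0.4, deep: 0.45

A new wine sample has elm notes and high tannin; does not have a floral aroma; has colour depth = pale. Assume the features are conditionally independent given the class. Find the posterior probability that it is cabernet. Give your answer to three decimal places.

shiraz: 0.6 × 0.7 × 0.1 × (1−0.2) × 0.2 = 0.00672
cabernet: 0.4 × 0.15 × 0.45 × (1−0.4) × 0.15 = 0.00243
P(cabernet | x) = 0.00243 / 0.00915 ≈ 0.266

0.266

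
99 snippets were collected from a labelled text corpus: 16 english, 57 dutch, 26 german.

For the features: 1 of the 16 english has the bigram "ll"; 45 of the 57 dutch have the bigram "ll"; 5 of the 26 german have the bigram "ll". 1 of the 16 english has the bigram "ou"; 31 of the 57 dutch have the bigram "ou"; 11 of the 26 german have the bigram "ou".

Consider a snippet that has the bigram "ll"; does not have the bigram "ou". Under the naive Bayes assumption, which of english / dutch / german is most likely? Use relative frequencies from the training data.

dutch

english: (16/99) × (1/16) × (15/16) ≈ 0.0094697
dutch: (57/99) × (45/57) × (26/57) ≈ 0.207337
german: (26/99) × (5/26) × (15/26) ≈ 0.0291375
Highest score → dutch.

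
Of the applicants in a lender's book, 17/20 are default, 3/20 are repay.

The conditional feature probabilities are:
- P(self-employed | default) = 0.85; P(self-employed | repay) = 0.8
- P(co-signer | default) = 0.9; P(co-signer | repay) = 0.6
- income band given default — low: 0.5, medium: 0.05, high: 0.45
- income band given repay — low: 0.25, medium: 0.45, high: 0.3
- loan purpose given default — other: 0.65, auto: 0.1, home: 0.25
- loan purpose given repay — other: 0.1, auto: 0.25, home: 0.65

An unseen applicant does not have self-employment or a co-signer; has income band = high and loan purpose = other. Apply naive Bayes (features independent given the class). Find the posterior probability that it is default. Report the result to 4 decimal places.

default: 0.85 × (1−0.85) × (1−0.9) × 0.45 × 0.65 = 0.003729375
repay: 0.15 × (1−0.8) × (1−0.6) × 0.3 × 0.1 = 0.00036
P(default | x) = 0.003729375 / 0.004089375 ≈ 0.9120

0.9120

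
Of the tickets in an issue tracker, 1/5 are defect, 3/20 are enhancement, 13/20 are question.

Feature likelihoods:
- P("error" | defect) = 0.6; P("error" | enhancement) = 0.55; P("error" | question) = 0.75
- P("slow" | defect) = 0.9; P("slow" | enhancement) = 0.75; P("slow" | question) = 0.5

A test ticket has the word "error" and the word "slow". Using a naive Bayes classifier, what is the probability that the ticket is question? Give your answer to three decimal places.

0.589

defect: 0.2 × 0.6 × 0.9 = 0.108
enhancement: 0.15 × 0.55 × 0.75 = 0.061875
question: 0.65 × 0.75 × 0.5 = 0.24375
P(question | x) = 0.24375 / 0.413625 ≈ 0.589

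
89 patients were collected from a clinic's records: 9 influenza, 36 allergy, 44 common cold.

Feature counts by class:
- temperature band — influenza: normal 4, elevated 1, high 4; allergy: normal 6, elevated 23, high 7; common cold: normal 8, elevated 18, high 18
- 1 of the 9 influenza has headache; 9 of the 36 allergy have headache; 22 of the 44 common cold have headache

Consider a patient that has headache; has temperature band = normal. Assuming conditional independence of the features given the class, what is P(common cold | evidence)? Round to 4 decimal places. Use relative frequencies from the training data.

influenza: (9/89) × (4/9) × (1/9) ≈ 0.00499376
allergy: (36/89) × (6/36) × (9/36) ≈ 0.0168539
common cold: (44/89) × (8/44) × (22/44) ≈ 0.0449438
P(common cold | x) = 0.0449438 / 0.06679146 ≈ 0.6729

0.6729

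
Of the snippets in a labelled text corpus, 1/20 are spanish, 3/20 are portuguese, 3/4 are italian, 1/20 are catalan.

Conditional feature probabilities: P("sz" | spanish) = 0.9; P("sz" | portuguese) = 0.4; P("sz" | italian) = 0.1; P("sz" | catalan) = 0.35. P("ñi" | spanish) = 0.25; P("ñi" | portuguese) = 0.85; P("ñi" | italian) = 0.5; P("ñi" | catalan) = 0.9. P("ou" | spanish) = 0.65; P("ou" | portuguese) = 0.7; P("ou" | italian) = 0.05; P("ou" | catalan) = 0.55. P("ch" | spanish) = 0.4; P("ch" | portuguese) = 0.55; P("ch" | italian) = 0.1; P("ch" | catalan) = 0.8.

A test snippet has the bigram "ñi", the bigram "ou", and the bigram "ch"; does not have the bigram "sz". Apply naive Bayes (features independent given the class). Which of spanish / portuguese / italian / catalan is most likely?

portuguese

spanish: 0.05 × (1−0.9) × 0.25 × 0.65 × 0.4 = 0.000325
portuguese: 0.15 × (1−0.4) × 0.85 × 0.7 × 0.55 = 0.0294525
italian: 0.75 × (1−0.1) × 0.5 × 0.05 × 0.1 = 0.0016875
catalan: 0.05 × (1−0.35) × 0.9 × 0.55 × 0.8 = 0.01287
Highest score → portuguese.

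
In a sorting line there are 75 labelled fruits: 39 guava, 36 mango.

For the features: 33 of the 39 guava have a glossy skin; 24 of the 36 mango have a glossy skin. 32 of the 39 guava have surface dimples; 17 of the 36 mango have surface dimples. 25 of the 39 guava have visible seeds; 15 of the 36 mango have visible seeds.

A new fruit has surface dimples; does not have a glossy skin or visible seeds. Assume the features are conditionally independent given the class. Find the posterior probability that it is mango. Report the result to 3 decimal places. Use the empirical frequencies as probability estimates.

0.652

guava: (39/75) × (6/39) × (32/39) × (14/39) ≈ 0.0235634
mango: (36/75) × (12/36) × (17/36) × (21/36) ≈ 0.0440741
P(mango | x) = 0.0440741 / 0.0676375 ≈ 0.652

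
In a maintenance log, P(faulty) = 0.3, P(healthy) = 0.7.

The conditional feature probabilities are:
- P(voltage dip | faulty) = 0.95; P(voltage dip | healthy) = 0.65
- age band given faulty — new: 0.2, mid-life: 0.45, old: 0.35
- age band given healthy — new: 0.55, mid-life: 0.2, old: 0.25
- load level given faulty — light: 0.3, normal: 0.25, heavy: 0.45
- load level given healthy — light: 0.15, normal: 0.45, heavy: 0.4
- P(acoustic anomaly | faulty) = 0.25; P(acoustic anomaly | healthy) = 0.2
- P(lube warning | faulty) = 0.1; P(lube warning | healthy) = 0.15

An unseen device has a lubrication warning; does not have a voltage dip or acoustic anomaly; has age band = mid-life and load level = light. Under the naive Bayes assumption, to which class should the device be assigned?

faulty: 0.3 × (1−0.95) × 0.45 × 0.3 × (1−0.25) × 0.1 = 0.000151875
healthy: 0.7 × (1−0.65) × 0.2 × 0.15 × (1−0.2) × 0.15 = 0.000882
Highest score → healthy.

healthy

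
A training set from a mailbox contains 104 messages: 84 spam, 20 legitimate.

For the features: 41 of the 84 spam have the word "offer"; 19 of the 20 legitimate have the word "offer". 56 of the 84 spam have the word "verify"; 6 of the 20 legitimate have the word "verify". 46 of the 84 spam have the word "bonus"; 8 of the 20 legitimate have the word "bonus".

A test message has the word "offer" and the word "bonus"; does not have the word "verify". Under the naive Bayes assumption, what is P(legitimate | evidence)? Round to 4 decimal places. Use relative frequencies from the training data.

0.4155

spam: (84/104) × (41/84) × (28/84) × (46/84) ≈ 0.0719628
legitimate: (20/104) × (19/20) × (14/20) × (8/20) ≈ 0.0511538
P(legitimate | x) = 0.0511538 / 0.1231166 ≈ 0.4155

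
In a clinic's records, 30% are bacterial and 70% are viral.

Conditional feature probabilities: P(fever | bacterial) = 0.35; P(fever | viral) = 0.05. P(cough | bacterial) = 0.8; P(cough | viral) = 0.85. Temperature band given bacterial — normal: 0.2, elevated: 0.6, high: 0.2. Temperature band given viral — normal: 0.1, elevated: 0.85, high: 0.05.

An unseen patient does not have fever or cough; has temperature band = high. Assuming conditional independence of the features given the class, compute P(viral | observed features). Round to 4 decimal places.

0.3900

bacterial: 0.3 × (1−0.35) × (1−0.8) × 0.2 = 0.0078
viral: 0.7 × (1−0.05) × (1−0.85) × 0.05 = 0.0049875
P(viral | x) = 0.0049875 / 0.0127875 ≈ 0.3900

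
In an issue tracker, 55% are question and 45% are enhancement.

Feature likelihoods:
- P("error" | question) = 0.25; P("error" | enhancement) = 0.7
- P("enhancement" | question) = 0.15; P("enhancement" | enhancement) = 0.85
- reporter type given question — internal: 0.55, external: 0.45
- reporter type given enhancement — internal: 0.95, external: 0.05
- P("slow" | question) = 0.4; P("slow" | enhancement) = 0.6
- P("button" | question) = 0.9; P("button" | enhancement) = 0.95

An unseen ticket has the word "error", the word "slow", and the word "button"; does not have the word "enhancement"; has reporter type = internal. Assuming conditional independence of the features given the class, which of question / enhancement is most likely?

question: 0.55 × 0.25 × (1−0.15) × 0.55 × 0.4 × 0.9 = 0.02314125
enhancement: 0.45 × 0.7 × (1−0.85) × 0.95 × 0.6 × 0.95 = 0.025585875
Highest score → enhancement.

enhancement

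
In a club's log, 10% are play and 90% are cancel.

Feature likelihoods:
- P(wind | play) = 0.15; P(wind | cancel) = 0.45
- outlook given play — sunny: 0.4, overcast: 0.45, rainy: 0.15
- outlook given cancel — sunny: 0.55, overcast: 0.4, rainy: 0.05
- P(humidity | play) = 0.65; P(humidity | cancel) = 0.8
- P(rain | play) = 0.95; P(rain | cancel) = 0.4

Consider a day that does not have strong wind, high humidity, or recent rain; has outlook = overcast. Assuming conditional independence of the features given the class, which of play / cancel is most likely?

play: 0.1 × (1−0.15) × 0.45 × (1−0.65) × (1−0.95) = 0.000669375
cancel: 0.9 × (1−0.45) × 0.4 × (1−0.8) × (1−0.4) = 0.02376
Highest score → cancel.

cancel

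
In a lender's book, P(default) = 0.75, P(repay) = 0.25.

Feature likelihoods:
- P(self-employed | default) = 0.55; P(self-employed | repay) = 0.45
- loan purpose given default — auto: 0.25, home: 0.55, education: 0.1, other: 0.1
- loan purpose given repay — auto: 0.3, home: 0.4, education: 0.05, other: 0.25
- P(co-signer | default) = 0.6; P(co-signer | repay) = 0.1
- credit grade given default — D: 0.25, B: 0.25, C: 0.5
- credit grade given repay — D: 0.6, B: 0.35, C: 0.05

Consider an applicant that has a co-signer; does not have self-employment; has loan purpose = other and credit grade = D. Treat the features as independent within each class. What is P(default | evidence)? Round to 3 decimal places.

default: 0.75 × (1−0.55) × 0.1 × 0.6 × 0.25 = 0.0050625
repay: 0.25 × (1−0.45) × 0.25 × 0.1 × 0.6 = 0.0020625
P(default | x) = 0.0050625 / 0.007125 ≈ 0.711

0.711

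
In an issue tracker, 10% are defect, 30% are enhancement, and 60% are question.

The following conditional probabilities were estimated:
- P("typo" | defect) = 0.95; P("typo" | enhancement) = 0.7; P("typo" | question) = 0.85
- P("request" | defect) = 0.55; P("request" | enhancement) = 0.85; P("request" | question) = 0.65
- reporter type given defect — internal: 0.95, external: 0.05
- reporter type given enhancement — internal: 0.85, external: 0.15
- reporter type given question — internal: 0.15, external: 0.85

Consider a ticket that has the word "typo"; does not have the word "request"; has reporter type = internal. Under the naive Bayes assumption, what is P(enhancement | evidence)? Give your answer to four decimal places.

defect: 0.1 × 0.95 × (1−0.55) × 0.95 = 0.0406125
enhancement: 0.3 × 0.7 × (1−0.85) × 0.85 = 0.026775
question: 0.6 × 0.85 × (1−0.65) × 0.15 = 0.026775
P(enhancement | x) = 0.026775 / 0.0941625 ≈ 0.2843

0.2843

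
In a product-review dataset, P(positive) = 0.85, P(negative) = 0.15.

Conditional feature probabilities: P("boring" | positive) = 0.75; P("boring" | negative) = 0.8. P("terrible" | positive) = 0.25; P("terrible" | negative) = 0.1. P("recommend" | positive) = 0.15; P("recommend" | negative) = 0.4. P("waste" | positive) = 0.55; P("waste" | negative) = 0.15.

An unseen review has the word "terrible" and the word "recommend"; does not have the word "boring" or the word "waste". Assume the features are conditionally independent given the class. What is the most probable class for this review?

positive

positive: 0.85 × (1−0.75) × 0.25 × 0.15 × (1−0.55) = 0.0035859375
negative: 0.15 × (1−0.8) × 0.1 × 0.4 × (1−0.15) = 0.00102
Highest score → positive.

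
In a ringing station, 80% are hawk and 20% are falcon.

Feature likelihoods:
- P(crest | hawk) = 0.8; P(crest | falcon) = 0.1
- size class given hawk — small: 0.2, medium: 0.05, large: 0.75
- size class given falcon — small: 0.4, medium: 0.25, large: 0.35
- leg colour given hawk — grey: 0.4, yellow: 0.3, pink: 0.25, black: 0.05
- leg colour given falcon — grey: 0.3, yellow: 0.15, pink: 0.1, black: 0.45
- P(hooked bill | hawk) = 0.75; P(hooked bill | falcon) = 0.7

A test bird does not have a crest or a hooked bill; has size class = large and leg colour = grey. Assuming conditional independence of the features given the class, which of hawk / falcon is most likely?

hawk: 0.8 × (1−0.8) × 0.75 × 0.4 × (1−0.75) = 0.012
falcon: 0.2 × (1−0.1) × 0.35 × 0.3 × (1−0.7) = 0.00567
Highest score → hawk.

hawk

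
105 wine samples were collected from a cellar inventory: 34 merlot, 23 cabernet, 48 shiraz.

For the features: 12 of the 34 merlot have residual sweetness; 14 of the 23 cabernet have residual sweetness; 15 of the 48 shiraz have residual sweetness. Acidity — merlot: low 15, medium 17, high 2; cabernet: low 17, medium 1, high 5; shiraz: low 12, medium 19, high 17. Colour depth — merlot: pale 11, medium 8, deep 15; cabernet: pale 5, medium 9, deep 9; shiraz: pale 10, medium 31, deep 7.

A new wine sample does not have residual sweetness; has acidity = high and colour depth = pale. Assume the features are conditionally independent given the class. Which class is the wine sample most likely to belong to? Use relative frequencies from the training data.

shiraz

merlot: (34/105) × (22/34) × (2/34) × (11/34) ≈ 0.00398748
cabernet: (23/105) × (9/23) × (5/23) × (5/23) ≈ 0.00405077
shiraz: (48/105) × (33/48) × (17/48) × (10/48) ≈ 0.0231895
Highest score → shiraz.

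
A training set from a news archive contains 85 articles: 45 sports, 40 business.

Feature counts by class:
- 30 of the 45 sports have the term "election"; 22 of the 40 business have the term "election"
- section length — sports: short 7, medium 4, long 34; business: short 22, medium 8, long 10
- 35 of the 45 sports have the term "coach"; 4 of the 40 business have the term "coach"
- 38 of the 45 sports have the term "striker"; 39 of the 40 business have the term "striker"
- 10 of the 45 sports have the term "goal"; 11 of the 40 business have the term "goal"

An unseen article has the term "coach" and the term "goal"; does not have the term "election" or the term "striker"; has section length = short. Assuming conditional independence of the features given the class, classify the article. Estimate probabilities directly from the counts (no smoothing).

sports

sports: (45/85) × (15/45) × (7/45) × (35/45) × (7/45) × (10/45) ≈ 0.000738051
business: (40/85) × (18/40) × (22/40) × (4/40) × (1/40) × (11/40) ≈ 0.0000800735
Highest score → sports.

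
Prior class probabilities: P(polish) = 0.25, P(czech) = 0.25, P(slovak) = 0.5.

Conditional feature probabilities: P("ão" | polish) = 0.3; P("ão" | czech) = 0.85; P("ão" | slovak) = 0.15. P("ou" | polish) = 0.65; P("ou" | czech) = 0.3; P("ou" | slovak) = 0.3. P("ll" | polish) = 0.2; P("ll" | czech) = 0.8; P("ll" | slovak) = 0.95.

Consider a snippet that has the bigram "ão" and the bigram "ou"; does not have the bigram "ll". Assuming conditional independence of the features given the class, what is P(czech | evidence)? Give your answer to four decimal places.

polish: 0.25 × 0.3 × 0.65 × (1−0.2) = 0.039
czech: 0.25 × 0.85 × 0.3 × (1−0.8) = 0.01275
slovak: 0.5 × 0.15 × 0.3 × (1−0.95) = 0.001125
P(czech | x) = 0.01275 / 0.052875 ≈ 0.2411

0.2411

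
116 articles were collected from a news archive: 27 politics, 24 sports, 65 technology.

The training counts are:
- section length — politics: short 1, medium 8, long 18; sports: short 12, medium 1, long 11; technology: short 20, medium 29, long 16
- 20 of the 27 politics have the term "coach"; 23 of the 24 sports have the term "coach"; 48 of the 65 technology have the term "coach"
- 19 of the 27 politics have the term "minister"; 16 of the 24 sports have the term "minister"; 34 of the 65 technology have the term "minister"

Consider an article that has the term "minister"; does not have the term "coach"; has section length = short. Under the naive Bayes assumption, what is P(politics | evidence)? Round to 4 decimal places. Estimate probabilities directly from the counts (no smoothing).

politics: (27/116) × (1/27) × (7/27) × (19/27) ≈ 0.00157277
sports: (24/116) × (12/24) × (1/24) × (16/24) ≈ 0.00287356
technology: (65/116) × (20/65) × (17/65) × (34/65) ≈ 0.023587
P(politics | x) = 0.00157277 / 0.02803333 ≈ 0.0561

0.0561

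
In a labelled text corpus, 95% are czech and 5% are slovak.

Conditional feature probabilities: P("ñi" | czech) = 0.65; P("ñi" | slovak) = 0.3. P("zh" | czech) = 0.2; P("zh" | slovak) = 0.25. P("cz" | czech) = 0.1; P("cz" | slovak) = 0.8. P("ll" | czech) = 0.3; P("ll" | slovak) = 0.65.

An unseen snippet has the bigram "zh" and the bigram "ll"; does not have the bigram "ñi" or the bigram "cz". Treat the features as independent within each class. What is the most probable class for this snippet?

czech

czech: 0.95 × (1−0.65) × 0.2 × (1−0.1) × 0.3 = 0.017955
slovak: 0.05 × (1−0.3) × 0.25 × (1−0.8) × 0.65 = 0.0011375
Highest score → czech.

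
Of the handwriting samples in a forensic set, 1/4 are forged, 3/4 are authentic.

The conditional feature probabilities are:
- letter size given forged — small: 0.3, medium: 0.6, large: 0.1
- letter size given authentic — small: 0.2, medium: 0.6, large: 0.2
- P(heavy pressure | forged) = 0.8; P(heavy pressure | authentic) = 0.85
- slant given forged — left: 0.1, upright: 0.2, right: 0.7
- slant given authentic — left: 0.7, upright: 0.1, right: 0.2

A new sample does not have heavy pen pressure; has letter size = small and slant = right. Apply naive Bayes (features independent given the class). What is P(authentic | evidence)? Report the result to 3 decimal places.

forged: 0.25 × 0.3 × (1−0.8) × 0.7 = 0.0105
authentic: 0.75 × 0.2 × (1−0.85) × 0.2 = 0.0045
P(authentic | x) = 0.0045 / 0.015 ≈ 0.300

0.300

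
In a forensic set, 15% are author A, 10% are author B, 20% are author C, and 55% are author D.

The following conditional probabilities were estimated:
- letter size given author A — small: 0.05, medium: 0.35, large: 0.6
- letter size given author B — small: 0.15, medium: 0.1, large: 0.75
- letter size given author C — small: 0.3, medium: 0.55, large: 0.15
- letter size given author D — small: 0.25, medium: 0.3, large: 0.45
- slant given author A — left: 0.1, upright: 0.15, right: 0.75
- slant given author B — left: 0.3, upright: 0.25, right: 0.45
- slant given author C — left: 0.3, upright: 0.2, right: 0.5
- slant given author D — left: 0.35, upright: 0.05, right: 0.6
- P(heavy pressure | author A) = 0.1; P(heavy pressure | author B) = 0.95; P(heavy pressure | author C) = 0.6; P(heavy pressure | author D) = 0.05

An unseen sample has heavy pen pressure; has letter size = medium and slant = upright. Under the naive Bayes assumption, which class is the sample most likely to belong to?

author A: 0.15 × 0.35 × 0.15 × 0.1 = 0.0007875
author B: 0.1 × 0.1 × 0.25 × 0.95 = 0.002375
author C: 0.2 × 0.55 × 0.2 × 0.6 = 0.0132
author D: 0.55 × 0.3 × 0.05 × 0.05 = 0.0004125
Highest score → author C.

author C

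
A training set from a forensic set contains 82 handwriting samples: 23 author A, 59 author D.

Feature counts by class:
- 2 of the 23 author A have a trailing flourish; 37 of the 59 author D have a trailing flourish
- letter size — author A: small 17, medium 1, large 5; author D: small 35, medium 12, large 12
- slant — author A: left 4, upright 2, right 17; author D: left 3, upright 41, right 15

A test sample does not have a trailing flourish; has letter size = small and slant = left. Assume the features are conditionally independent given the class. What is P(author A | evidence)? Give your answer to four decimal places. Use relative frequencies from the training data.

author A: (23/82) × (21/23) × (17/23) × (4/23) ≈ 0.0329199
author D: (59/82) × (22/59) × (35/59) × (3/59) ≈ 0.00809271
P(author A | x) = 0.0329199 / 0.04101261 ≈ 0.8027

0.8027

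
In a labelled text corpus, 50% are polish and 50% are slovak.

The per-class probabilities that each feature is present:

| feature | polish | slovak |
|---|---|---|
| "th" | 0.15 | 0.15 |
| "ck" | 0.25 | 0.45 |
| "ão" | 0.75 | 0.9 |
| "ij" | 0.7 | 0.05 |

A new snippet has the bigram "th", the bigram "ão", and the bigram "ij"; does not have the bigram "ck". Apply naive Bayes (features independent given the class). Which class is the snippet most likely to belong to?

polish: 0.5 × 0.15 × (1−0.25) × 0.75 × 0.7 = 0.02953125
slovak: 0.5 × 0.15 × (1−0.45) × 0.9 × 0.05 = 0.00185625
Highest score → polish.

polish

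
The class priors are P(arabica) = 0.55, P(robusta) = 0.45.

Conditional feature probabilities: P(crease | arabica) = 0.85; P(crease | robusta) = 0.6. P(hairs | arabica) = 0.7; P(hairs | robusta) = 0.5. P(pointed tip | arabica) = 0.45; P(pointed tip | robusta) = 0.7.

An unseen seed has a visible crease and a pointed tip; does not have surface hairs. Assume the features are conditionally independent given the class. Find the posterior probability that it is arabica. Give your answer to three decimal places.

arabica: 0.55 × 0.85 × (1−0.7) × 0.45 = 0.0631125
robusta: 0.45 × 0.6 × (1−0.5) × 0.7 = 0.0945
P(arabica | x) = 0.0631125 / 0.1576125 ≈ 0.400

0.400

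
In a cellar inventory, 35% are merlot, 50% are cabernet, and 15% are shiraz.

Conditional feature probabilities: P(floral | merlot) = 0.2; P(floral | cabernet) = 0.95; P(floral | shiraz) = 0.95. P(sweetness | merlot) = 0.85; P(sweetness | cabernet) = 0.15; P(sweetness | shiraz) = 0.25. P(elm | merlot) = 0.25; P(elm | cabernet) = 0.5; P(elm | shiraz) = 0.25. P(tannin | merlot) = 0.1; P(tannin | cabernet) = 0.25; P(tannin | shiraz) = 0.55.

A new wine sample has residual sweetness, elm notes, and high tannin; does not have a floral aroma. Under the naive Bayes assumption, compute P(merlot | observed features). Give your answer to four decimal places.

0.8912

merlot: 0.35 × (1−0.2) × 0.85 × 0.25 × 0.1 = 0.00595
cabernet: 0.5 × (1−0.95) × 0.15 × 0.5 × 0.25 = 0.00046875
shiraz: 0.15 × (1−0.95) × 0.25 × 0.25 × 0.55 = 0.0002578125
P(merlot | x) = 0.00595 / 0.0066765625 ≈ 0.8912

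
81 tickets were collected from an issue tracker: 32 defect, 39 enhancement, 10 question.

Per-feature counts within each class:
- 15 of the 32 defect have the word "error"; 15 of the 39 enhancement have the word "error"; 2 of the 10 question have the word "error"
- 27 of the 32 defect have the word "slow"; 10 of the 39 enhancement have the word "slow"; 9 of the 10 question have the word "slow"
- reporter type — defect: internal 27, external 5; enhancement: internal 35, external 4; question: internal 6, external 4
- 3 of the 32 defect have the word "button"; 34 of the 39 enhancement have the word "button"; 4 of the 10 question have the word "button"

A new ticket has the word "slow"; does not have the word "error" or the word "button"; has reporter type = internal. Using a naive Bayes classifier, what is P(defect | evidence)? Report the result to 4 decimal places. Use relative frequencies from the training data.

defect: (32/81) × (17/32) × (27/32) × (27/32) × (29/32) = 0.135406494140625
enhancement: (39/81) × (24/39) × (10/39) × (35/39) × (5/39) ≈ 0.00874119
question: (10/81) × (8/10) × (9/10) × (6/10) × (6/10) = 0.032
P(defect | x) = 0.135406494140625 / 0.176147684140625 ≈ 0.7687

0.7687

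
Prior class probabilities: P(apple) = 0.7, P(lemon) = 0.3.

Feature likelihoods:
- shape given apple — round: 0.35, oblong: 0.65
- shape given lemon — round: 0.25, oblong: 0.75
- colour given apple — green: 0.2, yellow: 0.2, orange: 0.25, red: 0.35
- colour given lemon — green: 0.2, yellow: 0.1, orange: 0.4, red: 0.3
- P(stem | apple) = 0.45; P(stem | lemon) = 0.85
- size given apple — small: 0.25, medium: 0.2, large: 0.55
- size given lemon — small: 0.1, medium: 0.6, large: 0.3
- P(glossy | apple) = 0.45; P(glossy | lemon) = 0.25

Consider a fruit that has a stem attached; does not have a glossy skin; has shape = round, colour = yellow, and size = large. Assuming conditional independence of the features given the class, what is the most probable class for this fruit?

apple

apple: 0.7 × 0.35 × 0.2 × 0.45 × 0.55 × (1−0.45) = 0.006670125
lemon: 0.3 × 0.25 × 0.1 × 0.85 × 0.3 × (1−0.25) = 0.001434375
Highest score → apple.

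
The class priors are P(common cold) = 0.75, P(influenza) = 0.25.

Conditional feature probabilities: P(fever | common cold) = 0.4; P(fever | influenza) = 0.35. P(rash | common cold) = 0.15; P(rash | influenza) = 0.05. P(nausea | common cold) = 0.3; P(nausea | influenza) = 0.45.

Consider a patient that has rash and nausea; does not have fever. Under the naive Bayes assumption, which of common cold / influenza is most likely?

common cold: 0.75 × (1−0.4) × 0.15 × 0.3 = 0.02025
influenza: 0.25 × (1−0.35) × 0.05 × 0.45 = 0.00365625
Highest score → common cold.

common cold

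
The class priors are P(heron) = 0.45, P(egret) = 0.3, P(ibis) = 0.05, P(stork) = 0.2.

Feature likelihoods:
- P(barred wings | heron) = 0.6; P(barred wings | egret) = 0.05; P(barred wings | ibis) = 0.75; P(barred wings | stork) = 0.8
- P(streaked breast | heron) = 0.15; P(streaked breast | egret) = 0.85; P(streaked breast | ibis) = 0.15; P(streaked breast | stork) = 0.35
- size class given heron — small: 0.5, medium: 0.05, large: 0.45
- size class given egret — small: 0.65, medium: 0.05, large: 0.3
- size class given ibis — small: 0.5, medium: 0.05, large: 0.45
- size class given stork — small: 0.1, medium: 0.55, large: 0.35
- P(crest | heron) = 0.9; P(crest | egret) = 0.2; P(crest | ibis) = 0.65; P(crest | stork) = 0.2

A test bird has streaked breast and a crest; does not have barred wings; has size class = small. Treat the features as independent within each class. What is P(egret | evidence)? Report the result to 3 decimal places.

heron: 0.45 × (1−0.6) × 0.15 × 0.5 × 0.9 = 0.01215
egret: 0.3 × (1−0.05) × 0.85 × 0.65 × 0.2 = 0.0314925
ibis: 0.05 × (1−0.75) × 0.15 × 0.5 × 0.65 = 0.000609375
stork: 0.2 × (1−0.8) × 0.35 × 0.1 × 0.2 = 0.00028
P(egret | x) = 0.0314925 / 0.044531875 ≈ 0.707

0.707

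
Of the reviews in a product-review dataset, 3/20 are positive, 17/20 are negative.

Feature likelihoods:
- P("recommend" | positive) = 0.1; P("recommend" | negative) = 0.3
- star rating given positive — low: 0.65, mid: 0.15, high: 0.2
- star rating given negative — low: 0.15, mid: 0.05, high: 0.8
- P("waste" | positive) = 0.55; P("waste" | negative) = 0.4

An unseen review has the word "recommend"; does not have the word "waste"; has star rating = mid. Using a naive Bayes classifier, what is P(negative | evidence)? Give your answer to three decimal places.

positive: 0.15 × 0.1 × 0.15 × (1−0.55) = 0.0010125
negative: 0.85 × 0.3 × 0.05 × (1−0.4) = 0.00765
P(negative | x) = 0.00765 / 0.0086625 ≈ 0.883

0.883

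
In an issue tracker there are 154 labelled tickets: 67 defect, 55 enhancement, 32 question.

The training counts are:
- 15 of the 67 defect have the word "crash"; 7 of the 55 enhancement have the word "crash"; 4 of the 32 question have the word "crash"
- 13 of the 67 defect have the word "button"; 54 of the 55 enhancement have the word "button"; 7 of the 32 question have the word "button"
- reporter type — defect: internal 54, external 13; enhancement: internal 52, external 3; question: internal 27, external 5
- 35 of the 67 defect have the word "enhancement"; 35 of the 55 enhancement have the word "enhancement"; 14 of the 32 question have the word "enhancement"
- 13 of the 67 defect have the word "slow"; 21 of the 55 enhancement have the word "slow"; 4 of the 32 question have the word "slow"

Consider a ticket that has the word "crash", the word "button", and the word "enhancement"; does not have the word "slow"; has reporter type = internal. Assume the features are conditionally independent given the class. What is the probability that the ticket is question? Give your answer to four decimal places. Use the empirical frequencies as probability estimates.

defect: (67/154) × (15/67) × (13/67) × (54/67) × (35/67) × (54/67) ≈ 0.00641313
enhancement: (55/154) × (7/55) × (54/55) × (52/55) × (35/55) × (34/55) ≈ 0.0165986
question: (32/154) × (4/32) × (7/32) × (27/32) × (14/32) × (28/32) ≈ 0.00183522
P(question | x) = 0.00183522 / 0.02484695 ≈ 0.0739

0.0739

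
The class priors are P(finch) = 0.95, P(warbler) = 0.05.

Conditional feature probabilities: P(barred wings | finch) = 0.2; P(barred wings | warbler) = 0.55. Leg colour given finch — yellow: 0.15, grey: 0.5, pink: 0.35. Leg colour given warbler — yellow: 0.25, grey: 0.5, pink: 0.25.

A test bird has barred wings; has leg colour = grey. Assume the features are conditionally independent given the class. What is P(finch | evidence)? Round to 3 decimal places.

finch: 0.95 × 0.2 × 0.5 = 0.095
warbler: 0.05 × 0.55 × 0.5 = 0.01375
P(finch | x) = 0.095 / 0.10875 ≈ 0.874

0.874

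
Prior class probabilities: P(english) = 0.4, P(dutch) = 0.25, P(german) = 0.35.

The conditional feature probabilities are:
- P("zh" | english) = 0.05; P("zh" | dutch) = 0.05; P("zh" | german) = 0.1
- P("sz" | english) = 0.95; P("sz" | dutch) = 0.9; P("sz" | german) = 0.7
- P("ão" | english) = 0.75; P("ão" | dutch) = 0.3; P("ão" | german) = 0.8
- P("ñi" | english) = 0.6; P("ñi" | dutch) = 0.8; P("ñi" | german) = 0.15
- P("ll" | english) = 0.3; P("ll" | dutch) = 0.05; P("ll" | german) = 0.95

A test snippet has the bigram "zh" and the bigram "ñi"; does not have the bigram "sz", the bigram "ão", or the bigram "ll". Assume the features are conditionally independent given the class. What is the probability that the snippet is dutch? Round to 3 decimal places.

0.846

english: 0.4 × 0.05 × (1−0.95) × (1−0.75) × 0.6 × (1−0.3) = 0.000105
dutch: 0.25 × 0.05 × (1−0.9) × (1−0.3) × 0.8 × (1−0.05) = 0.000665
german: 0.35 × 0.1 × (1−0.7) × (1−0.8) × 0.15 × (1−0.95) = 0.00001575
P(dutch | x) = 0.000665 / 0.00078575 ≈ 0.846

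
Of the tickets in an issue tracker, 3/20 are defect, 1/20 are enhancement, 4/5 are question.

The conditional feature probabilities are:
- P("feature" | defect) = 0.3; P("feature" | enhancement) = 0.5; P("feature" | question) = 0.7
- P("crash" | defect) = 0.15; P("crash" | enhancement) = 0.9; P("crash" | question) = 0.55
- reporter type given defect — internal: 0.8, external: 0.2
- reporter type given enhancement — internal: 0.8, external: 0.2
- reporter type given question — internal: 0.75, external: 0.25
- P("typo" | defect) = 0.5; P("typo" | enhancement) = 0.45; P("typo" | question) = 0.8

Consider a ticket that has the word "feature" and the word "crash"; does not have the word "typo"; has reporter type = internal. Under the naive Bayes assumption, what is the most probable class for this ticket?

defect: 0.15 × 0.3 × 0.15 × 0.8 × (1−0.5) = 0.0027
enhancement: 0.05 × 0.5 × 0.9 × 0.8 × (1−0.45) = 0.0099
question: 0.8 × 0.7 × 0.55 × 0.75 × (1−0.8) = 0.0462
Highest score → question.

question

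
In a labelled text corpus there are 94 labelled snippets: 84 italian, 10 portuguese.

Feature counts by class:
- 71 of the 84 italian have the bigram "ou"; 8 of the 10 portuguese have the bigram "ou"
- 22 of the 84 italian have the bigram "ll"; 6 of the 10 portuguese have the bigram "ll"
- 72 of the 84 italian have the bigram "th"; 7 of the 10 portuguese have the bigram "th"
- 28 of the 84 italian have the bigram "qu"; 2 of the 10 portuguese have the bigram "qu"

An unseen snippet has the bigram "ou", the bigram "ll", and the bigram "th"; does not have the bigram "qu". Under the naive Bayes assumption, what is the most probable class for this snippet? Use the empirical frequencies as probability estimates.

italian: (84/94) × (71/84) × (22/84) × (72/84) × (56/84) ≈ 0.113041
portuguese: (10/94) × (8/10) × (6/10) × (7/10) × (8/10) ≈ 0.0285957
Highest score → italian.

italian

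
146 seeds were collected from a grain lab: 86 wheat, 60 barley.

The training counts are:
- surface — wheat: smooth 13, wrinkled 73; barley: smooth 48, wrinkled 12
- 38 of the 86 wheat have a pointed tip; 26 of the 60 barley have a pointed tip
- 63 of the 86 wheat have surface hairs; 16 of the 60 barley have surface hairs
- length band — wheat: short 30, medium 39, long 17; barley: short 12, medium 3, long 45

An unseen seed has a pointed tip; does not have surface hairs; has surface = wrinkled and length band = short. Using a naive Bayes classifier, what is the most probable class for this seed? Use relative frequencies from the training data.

wheat: (86/146) × (73/86) × (38/86) × (23/86) × (30/86) ≈ 0.0206114
barley: (60/146) × (12/60) × (26/60) × (44/60) × (12/60) ≈ 0.00522374
Highest score → wheat.

wheat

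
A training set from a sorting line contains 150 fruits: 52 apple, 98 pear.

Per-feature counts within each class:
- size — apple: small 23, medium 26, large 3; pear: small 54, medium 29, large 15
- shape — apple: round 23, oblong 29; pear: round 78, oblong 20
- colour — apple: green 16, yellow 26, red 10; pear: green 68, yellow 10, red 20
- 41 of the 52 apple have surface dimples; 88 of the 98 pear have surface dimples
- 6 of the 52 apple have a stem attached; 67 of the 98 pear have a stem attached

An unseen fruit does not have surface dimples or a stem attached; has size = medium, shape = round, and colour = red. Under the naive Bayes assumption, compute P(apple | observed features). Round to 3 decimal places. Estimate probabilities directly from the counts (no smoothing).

apple: (52/150) × (26/52) × (23/52) × (10/52) × (11/52) × (46/52) ≈ 0.00275897
pear: (98/150) × (29/98) × (78/98) × (20/98) × (10/98) × (31/98) ≈ 0.00101365
P(apple | x) = 0.00275897 / 0.00377262 ≈ 0.731

0.731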